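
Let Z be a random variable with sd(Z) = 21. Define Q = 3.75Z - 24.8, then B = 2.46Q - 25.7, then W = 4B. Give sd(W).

sd(Q) = |3.75|·21 = 78.75.
sd(B) = |2.46|·78.75 = 193.725.
sd(W) = |4|·193.725 = 774.9.

sd(W) = 774.9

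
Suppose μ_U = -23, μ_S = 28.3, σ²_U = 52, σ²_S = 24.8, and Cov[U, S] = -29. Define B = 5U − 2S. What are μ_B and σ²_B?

μ_B = -171.6, σ²_B = 1979.2

μ_B = 5·μ_U + (-2)·μ_S = 5·(-23) + (-2)·28.3 = -171.6.
σ²_B = a²·σ²_U + b²·σ²_S + 2ab·Cov[U, S] with a = 5, b = -2.
= 5²·52 + (-2)²·24.8 + 2·5·(-2)·(-29)
= 1300 + 99.2 + 580 = 1979.2.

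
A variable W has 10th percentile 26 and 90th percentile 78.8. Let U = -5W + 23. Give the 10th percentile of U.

Since a = -5 < 0 the transformation is decreasing, reversing order: the 10th percentile of U corresponds to the 90th percentile of W.
So P_{10}(U) = a·P_{90}(W) + b = (-5)·78.8 + 23 = -371.

10th percentile of U = -371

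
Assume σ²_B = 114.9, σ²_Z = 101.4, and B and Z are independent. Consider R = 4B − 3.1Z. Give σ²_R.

σ²_R = a²·σ²_B + b²·σ²_Z + 2ab·covariance of B and Z with a = 4, b = -3.1.
Independence gives covariance of B and Z = 0.
= 4²·114.9 + (-3.1)²·101.4 + 2·4·(-3.1)·0
= 1838.4 + 974.454 + 0 = 2812.854.

σ²_R = 2812.854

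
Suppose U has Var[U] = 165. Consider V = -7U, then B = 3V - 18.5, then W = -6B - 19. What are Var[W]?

Var[V] = (-7)²·165 = 8085.
Var[B] = 3²·8085 = 72765.
Var[W] = (-6)²·72765 = 2619540.

Var[W] = 2619540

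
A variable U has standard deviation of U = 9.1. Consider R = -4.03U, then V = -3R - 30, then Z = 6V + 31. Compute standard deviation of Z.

standard deviation of Z = 660.114

standard deviation of R = |-4.03|·9.1 = 36.673.
standard deviation of V = |-3|·36.673 = 110.019.
standard deviation of Z = |6|·110.019 = 660.114.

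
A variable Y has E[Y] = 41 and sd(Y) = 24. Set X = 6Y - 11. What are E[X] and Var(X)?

X = 6Y - 11 is linear with a = 6, b = -11.
E[X] = a·E[Y] + b = 6·41 + (-11) = 235.
Var(Y) = 24² = 576.
Var(X) = a²·Var(Y) = 6²·576 = 20736 (the additive constant -11 does not affect variance).

E[X] = 235, Var(X) = 20736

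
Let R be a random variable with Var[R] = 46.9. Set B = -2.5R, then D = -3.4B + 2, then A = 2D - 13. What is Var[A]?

Var[B] = (-2.5)²·46.9 = 293.125.
Var[D] = (-3.4)²·293.125 = 3388.525.
Var[A] = 2²·3388.525 = 13554.1.

Var[A] = 13554.1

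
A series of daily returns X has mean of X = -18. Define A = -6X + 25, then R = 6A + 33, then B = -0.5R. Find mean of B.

mean of A = (-6)·(-18) + 25 = 133.
mean of R = 6·133 + 33 = 831.
mean of B = (-0.5)·831 = -415.5.

mean of B = -415.5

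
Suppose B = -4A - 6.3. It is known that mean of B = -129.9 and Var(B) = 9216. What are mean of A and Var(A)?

From B = -4A - 6.3: mean of B = a·mean of A + b, so mean of A = (mean of B − b)/a = (-129.9 − (-6.3))/(-4) = 30.9.
Var(B) = a²·Var(A), so Var(A) = 9216/(-4)² = 576.

mean of A = 30.9, Var(A) = 576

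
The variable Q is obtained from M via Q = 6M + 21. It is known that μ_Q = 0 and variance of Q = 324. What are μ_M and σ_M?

From Q = 6M + 21: μ_Q = a·μ_M + b, so μ_M = (μ_Q − b)/a = (0 − 21)/6 = -3.5.
σ_Q = √324 = 18.
σ_Q = |a|·σ_M, so σ_M = 18/|6| = 3.

μ_M = -3.5, σ_M = 3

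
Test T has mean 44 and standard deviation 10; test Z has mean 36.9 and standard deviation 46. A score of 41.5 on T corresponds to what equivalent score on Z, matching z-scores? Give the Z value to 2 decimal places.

Z = 25.40

z = (41.5 − 44)/10 = -0.25.
Z = 36.9 + z·46 = 36.9 + (41.5 − 44)·46/10 = 25.40.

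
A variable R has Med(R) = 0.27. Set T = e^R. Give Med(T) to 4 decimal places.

Med(T) = 1.31

e^R is monotone on this domain, so Med(T) = exp(0.27) ≈ 1.31.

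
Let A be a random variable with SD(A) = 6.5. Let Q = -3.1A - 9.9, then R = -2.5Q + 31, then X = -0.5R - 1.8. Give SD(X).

SD(X) = 25.1875

SD(Q) = |-3.1|·6.5 = 20.15.
SD(R) = |-2.5|·20.15 = 50.375.
SD(X) = |-0.5|·50.375 = 25.1875.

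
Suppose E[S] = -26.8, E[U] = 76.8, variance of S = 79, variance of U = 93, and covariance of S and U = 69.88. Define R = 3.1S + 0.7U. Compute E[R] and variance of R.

E[R] = 3.1·E[S] + 0.7·E[U] = 3.1·(-26.8) + 0.7·76.8 = -29.32.
variance of R = a²·variance of S + b²·variance of U + 2ab·covariance of S and U with a = 3.1, b = 0.7.
= 3.1²·79 + 0.7²·93 + 2·3.1·0.7·69.88
= 759.19 + 45.57 + 303.2792 = 1108.0392.

E[R] = -29.32, variance of R = 1108.0392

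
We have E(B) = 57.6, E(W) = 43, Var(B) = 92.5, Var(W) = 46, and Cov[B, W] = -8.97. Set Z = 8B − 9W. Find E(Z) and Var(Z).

E(Z) = 8·E(B) + (-9)·E(W) = 8·57.6 + (-9)·43 = 73.8.
Var(Z) = a²·Var(B) + b²·Var(W) + 2ab·Cov[B, W] with a = 8, b = -9.
= 8²·92.5 + (-9)²·46 + 2·8·(-9)·(-8.97)
= 5920 + 3726 + 1291.68 = 10937.68.

E(Z) = 73.8, Var(Z) = 10937.68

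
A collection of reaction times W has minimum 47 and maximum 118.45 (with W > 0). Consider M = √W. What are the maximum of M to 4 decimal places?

√W is increasing on this domain, so max(M) comes from max(W) = 118.45: max(M) = √(118.45) ≈ 10.8835.

max(M) = 10.8835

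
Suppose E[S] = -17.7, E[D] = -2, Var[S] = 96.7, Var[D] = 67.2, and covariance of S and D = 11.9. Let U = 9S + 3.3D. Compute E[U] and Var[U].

E[U] = -165.9, Var[U] = 9271.368

E[U] = 9·E[S] + 3.3·E[D] = 9·(-17.7) + 3.3·(-2) = -165.9.
Var[U] = a²·Var[S] + b²·Var[D] + 2ab·covariance of S and D with a = 9, b = 3.3.
= 9²·96.7 + 3.3²·67.2 + 2·9·3.3·11.9
= 7832.7 + 731.808 + 706.86 = 9271.368.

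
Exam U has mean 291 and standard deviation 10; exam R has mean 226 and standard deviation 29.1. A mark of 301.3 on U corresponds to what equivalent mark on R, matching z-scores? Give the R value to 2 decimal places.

R = 255.97

z = (301.3 − 291)/10 = 1.03.
R = 226 + z·29.1 = 226 + (301.3 − 291)·29.1/10 ≈ 255.97.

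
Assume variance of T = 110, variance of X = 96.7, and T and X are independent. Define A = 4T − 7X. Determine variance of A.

variance of A = 6498.3

variance of A = a²·variance of T + b²·variance of X + 2ab·Cov[T, X] with a = 4, b = -7.
Independence gives Cov[T, X] = 0.
= 4²·110 + (-7)²·96.7 + 2·4·(-7)·0
= 1760 + 4738.3 + 0 = 6498.3.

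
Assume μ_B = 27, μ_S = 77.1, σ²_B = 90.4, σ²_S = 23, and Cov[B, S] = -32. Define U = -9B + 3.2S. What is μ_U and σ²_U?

μ_U = 3.72, σ²_U = 9401.12

μ_U = (-9)·μ_B + 3.2·μ_S = (-9)·27 + 3.2·77.1 = 3.72.
σ²_U = a²·σ²_B + b²·σ²_S + 2ab·Cov[B, S] with a = -9, b = 3.2.
= (-9)²·90.4 + 3.2²·23 + 2·(-9)·3.2·(-32)
= 7322.4 + 235.52 + 1843.2 = 9401.12.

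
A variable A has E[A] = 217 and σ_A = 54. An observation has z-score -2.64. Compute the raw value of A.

A = 74.44

A = E[A] + z·σ_A = 217 + (-2.64)·54 = 74.44.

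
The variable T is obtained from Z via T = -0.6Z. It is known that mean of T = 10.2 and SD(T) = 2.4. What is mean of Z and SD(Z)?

mean of Z = -17, SD(Z) = 4

From T = -0.6Z: mean of T = a·mean of Z + b, so mean of Z = (mean of T − b)/a = (10.2 − 0)/(-0.6) = -17.
SD(T) = |a|·SD(Z), so SD(Z) = 2.4/|-0.6| = 4.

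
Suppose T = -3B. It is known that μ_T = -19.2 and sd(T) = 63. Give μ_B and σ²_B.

μ_B = 6.4, σ²_B = 441

From T = -3B: μ_T = a·μ_B + b, so μ_B = (μ_T − b)/a = (-19.2 − 0)/(-3) = 6.4.
σ²_T = 63² = 3969.
σ²_T = a²·σ²_B, so σ²_B = 3969/(-3)² = 441.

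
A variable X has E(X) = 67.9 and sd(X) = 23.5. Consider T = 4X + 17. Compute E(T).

E(T) = 288.6

T = 4X + 17 is linear with a = 4, b = 17.
E(T) = a·E(X) + b = 4·67.9 + 17 = 288.6.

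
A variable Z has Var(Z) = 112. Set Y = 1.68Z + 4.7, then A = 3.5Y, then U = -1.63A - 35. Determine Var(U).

Var(U) = 10288.40101632

Var(Y) = 1.68²·112 = 316.1088.
Var(A) = 3.5²·316.1088 = 3872.3328.
Var(U) = (-1.63)²·3872.3328 = 10288.40101632.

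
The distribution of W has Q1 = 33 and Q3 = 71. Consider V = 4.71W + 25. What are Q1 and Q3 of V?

a = 4.71 > 0: Q1(V) = a·Q1(W)+b = 180.43, Q3(V) = a·Q3(W)+b = 359.41.

Q1(V) = 180.43, Q3(V) = 359.41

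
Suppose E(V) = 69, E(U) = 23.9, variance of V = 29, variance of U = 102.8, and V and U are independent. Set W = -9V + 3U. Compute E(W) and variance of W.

E(W) = -549.3, variance of W = 3274.2

E(W) = (-9)·E(V) + 3·E(U) = (-9)·69 + 3·23.9 = -549.3.
variance of W = a²·variance of V + b²·variance of U + 2ab·covariance of V and U with a = -9, b = 3.
Independence gives covariance of V and U = 0.
= (-9)²·29 + 3²·102.8 + 2·(-9)·3·0
= 2349 + 925.2 + 0 = 3274.2.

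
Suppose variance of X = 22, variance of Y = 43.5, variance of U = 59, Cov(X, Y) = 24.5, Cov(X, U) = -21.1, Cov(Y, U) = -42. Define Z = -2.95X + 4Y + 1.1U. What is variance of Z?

variance of Z = a²·variance of X + b²·variance of Y + c²·variance of U + 2ab·Cov(X, Y) + 2ac·Cov(X, U) + 2bc·Cov(Y, U), with a = -2.95, b = 4, c = 1.1.
= 191.455 + 696 + 71.39 + (-578.2) + 136.939 + (-369.6)
= 147.984.

variance of Z = 147.984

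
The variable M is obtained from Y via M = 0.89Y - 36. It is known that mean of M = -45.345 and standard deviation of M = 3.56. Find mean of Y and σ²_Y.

From M = 0.89Y - 36: mean of M = a·mean of Y + b, so mean of Y = (mean of M − b)/a = (-45.345 − (-36))/0.89 = -10.5.
σ²_M = 3.56² = 12.6736.
σ²_M = a²·σ²_Y, so σ²_Y = 12.6736/0.89² = 16.

mean of Y = -10.5, σ²_Y = 16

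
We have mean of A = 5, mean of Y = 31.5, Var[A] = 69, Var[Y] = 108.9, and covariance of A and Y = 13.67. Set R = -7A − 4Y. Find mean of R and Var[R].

mean of R = -161, Var[R] = 5888.92

mean of R = (-7)·mean of A + (-4)·mean of Y = (-7)·5 + (-4)·31.5 = -161.
Var[R] = a²·Var[A] + b²·Var[Y] + 2ab·covariance of A and Y with a = -7, b = -4.
= (-7)²·69 + (-4)²·108.9 + 2·(-7)·(-4)·13.67
= 3381 + 1742.4 + 765.52 = 5888.92.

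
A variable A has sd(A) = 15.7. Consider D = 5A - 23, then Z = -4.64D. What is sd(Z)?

sd(Z) = 364.24

sd(D) = |5|·15.7 = 78.5.
sd(Z) = |-4.64|·78.5 = 364.24.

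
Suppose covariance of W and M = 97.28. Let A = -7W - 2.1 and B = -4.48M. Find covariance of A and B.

covariance of A and B = 3050.7008

covariance of A and B = a·c·covariance of W and M = (-7)·(-4.48)·97.28 = 3050.7008. Additive constants drop out.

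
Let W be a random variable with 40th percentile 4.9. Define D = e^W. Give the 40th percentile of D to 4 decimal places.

40th percentile of D = 134.2898

e^W is increasing, so P_{40}(D) = g(P_{40}(W)) ≈ 134.2898.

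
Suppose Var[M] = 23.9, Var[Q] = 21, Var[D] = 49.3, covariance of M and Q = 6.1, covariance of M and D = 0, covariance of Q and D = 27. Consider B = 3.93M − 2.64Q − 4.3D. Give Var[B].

Var[B] = a²·Var[M] + b²·Var[Q] + c²·Var[D] + 2ab·covariance of M and Q + 2ac·covariance of M and D + 2bc·covariance of Q and D, with a = 3.93, b = -2.64, c = -4.3.
= 369.13311 + 146.3616 + 911.557 + (-126.57744) + 0 + 613.008
= 1913.48227.

Var[B] = 1913.48227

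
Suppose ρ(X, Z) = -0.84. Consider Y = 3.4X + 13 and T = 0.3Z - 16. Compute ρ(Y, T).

ρ(Y, T) = -0.84

Linear rescalings preserve correlation up to sign; here the slopes 3.4 and 0.3 have the same sign, so ρ(Y, T) = ρ(X, Z) = -0.84.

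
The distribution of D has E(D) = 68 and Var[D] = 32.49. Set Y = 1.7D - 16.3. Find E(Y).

E(Y) = 99.3

Y = 1.7D - 16.3 is linear with a = 1.7, b = -16.3.
E(Y) = a·E(D) + b = 1.7·68 + (-16.3) = 99.3.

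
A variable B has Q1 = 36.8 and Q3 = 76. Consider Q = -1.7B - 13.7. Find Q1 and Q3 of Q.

Q1(Q) = -142.9, Q3(Q) = -76.26

a = -1.7 < 0 reverses order: Q1(Q) comes from Q3(B), Q3(Q) from Q1(B).
Q1(Q) = (-1.7)·76 + (-13.7) = -142.9; Q3(Q) = (-1.7)·36.8 + (-13.7) = -76.26.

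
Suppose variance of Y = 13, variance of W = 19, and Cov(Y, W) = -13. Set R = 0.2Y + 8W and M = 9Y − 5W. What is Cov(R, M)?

By bilinearity, Cov(R, M) = ac·variance of Y + bd·variance of W + (ad+bc)·Cov(Y, W), with a=0.2, b=8, c=9, d=-5.
ac·variance of Y = 0.2·9·13 = 23.4
bd·variance of W = 8·(-5)·19 = -760
(ad+bc)·Cov(Y, W) = (71)·(-13) = -923
Cov(R, M) = 23.4 + (-760) + (-923) = -1659.6.

Cov(R, M) = -1659.6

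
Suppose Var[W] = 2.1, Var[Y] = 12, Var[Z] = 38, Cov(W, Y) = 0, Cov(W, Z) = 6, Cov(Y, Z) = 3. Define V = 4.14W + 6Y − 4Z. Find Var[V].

Var[V] = a²·Var[W] + b²·Var[Y] + c²·Var[Z] + 2ab·Cov(W, Y) + 2ac·Cov(W, Z) + 2bc·Cov(Y, Z), with a = 4.14, b = 6, c = -4.
= 35.99316 + 432 + 608 + 0 + (-198.72) + (-144)
= 733.27316.

Var[V] = 733.27316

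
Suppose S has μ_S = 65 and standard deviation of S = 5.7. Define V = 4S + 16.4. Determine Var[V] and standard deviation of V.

V = 4S + 16.4 is linear with a = 4, b = 16.4.
Var[S] = 5.7² = 32.49.
Var[V] = a²·Var[S] = 4²·32.49 = 519.84 (the additive constant 16.4 does not affect variance).
standard deviation of V = |a|·standard deviation of S = |4|·5.7 = 22.8.

Var[V] = 519.84, standard deviation of V = 22.8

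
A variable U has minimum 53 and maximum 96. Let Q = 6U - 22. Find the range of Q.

Range(Q) = 258

Range of U = 96 − 53 = 43.
Range(Q) = |a|·Range(U) = |6|·43 = 258.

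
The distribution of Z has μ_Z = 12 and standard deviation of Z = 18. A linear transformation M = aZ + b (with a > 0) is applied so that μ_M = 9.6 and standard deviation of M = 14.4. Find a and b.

standard deviation of M = a·standard deviation of Z (a > 0), so a = 14.4/18 = 0.8.
μ_M = a·μ_Z + b, so b = 9.6 − 0.8·12 = 0.

a = 0.8, b = 0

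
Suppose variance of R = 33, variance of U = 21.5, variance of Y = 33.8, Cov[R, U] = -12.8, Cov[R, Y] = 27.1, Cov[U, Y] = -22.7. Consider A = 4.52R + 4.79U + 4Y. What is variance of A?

variance of A = 1264.11287

variance of A = a²·variance of R + b²·variance of U + c²·variance of Y + 2ab·Cov[R, U] + 2ac·Cov[R, Y] + 2bc·Cov[U, Y], with a = 4.52, b = 4.79, c = 4.
= 674.2032 + 493.29815 + 540.8 + (-554.26048) + 979.936 + (-869.864)
= 1264.11287.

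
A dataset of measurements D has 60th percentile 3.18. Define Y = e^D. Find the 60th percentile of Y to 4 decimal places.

60th percentile of Y = 24.0468

e^D is increasing, so P_{60}(Y) = g(P_{60}(D)) ≈ 24.0468.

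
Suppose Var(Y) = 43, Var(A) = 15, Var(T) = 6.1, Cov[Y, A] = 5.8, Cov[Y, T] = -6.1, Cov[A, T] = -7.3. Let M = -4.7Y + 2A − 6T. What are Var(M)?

Var(M) = 951.59

Var(M) = a²·Var(Y) + b²·Var(A) + c²·Var(T) + 2ab·Cov[Y, A] + 2ac·Cov[Y, T] + 2bc·Cov[A, T], with a = -4.7, b = 2, c = -6.
= 949.87 + 60 + 219.6 + (-109.04) + (-344.04) + 175.2
= 951.59.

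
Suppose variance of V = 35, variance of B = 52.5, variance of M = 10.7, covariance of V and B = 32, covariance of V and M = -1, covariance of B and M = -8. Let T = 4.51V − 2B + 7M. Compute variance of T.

variance of T = a²·variance of V + b²·variance of B + c²·variance of M + 2ab·covariance of V and B + 2ac·covariance of V and M + 2bc·covariance of B and M, with a = 4.51, b = -2, c = 7.
= 711.9035 + 210 + 524.3 + (-577.28) + (-63.14) + 224
= 1029.7835.

variance of T = 1029.7835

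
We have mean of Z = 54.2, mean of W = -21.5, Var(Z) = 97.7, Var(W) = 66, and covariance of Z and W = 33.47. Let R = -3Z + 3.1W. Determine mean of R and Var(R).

mean of R = (-3)·mean of Z + 3.1·mean of W = (-3)·54.2 + 3.1·(-21.5) = -229.25.
Var(R) = a²·Var(Z) + b²·Var(W) + 2ab·covariance of Z and W with a = -3, b = 3.1.
= (-3)²·97.7 + 3.1²·66 + 2·(-3)·3.1·33.47
= 879.3 + 634.26 + (-622.542) = 891.018.

mean of R = -229.25, Var(R) = 891.018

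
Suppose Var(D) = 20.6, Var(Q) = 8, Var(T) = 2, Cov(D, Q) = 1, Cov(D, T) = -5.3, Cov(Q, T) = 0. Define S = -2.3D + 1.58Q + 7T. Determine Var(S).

Var(S) = 390.3372

Var(S) = a²·Var(D) + b²·Var(Q) + c²·Var(T) + 2ab·Cov(D, Q) + 2ac·Cov(D, T) + 2bc·Cov(Q, T), with a = -2.3, b = 1.58, c = 7.
= 108.974 + 19.9712 + 98 + (-7.268) + 170.66 + 0
= 390.3372.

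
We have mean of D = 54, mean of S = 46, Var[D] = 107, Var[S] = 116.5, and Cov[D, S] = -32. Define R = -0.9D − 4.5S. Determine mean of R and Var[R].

mean of R = -255.6, Var[R] = 2186.595

mean of R = (-0.9)·mean of D + (-4.5)·mean of S = (-0.9)·54 + (-4.5)·46 = -255.6.
Var[R] = a²·Var[D] + b²·Var[S] + 2ab·Cov[D, S] with a = -0.9, b = -4.5.
= (-0.9)²·107 + (-4.5)²·116.5 + 2·(-0.9)·(-4.5)·(-32)
= 86.67 + 2359.125 + (-259.2) = 2186.595.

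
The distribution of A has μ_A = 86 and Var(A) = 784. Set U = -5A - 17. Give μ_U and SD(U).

μ_U = -447, SD(U) = 140

U = -5A - 17 is linear with a = -5, b = -17.
μ_U = a·μ_A + b = (-5)·86 + (-17) = -447.
SD(A) = √784 = 28.
SD(U) = |a|·SD(A) = |-5|·28 = 140.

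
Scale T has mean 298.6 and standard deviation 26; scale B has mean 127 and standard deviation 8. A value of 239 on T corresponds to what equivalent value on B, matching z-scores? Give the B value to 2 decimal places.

B = 108.66

z = (239 − 298.6)/26 ≈ -2.2923.
B = 127 + z·8 = 127 + (239 − 298.6)·8/26 ≈ 108.66.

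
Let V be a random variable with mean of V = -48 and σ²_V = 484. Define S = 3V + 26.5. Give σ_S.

S = 3V + 26.5 is linear with a = 3, b = 26.5.
σ_V = √484 = 22.
σ_S = |a|·σ_V = |3|·22 = 66.

σ_S = 66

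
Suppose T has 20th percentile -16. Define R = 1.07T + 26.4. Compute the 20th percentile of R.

20th percentile of R = 9.28

Since a = 1.07 > 0 the transformation is increasing, so the 20th percentile of R = a·(P_{20} of T) + b = 1.07·(-16) + 26.4 = 9.28.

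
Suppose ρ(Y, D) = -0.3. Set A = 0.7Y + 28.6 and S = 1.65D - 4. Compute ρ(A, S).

ρ(A, S) = -0.3

Linear rescalings preserve correlation up to sign; here the slopes 0.7 and 1.65 have the same sign, so ρ(A, S) = ρ(Y, D) = -0.3.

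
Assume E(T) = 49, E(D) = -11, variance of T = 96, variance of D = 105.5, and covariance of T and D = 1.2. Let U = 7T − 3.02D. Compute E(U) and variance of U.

E(U) = 7·E(T) + (-3.02)·E(D) = 7·49 + (-3.02)·(-11) = 376.22.
variance of U = a²·variance of T + b²·variance of D + 2ab·covariance of T and D with a = 7, b = -3.02.
= 7²·96 + (-3.02)²·105.5 + 2·7·(-3.02)·1.2
= 4704 + 962.2022 + (-50.736) = 5615.4662.

E(U) = 376.22, variance of U = 5615.4662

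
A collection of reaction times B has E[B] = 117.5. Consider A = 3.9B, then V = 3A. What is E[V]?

E[A] = 3.9·117.5 = 458.25.
E[V] = 3·458.25 = 1374.75.

E[V] = 1374.75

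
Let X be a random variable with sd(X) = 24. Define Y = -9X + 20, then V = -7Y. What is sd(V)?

sd(V) = 1512

sd(Y) = |-9|·24 = 216.
sd(V) = |-7|·216 = 1512.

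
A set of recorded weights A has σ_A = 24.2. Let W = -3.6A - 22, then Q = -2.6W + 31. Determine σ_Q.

σ_Q = 226.512

σ_W = |-3.6|·24.2 = 87.12.
σ_Q = |-2.6|·87.12 = 226.512.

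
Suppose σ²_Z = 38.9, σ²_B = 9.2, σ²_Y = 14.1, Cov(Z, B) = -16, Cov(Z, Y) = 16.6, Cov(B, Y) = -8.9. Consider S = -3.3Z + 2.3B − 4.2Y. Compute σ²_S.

σ²_S = 1595.993

σ²_S = a²·σ²_Z + b²·σ²_B + c²·σ²_Y + 2ab·Cov(Z, B) + 2ac·Cov(Z, Y) + 2bc·Cov(B, Y), with a = -3.3, b = 2.3, c = -4.2.
= 423.621 + 48.668 + 248.724 + 242.88 + 460.152 + 171.948
= 1595.993.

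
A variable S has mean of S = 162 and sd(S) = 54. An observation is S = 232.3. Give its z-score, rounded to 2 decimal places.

z = 1.30

z = (S − mean of S) / sd(S) = (232.3 − 162) / 54 ≈ 1.30.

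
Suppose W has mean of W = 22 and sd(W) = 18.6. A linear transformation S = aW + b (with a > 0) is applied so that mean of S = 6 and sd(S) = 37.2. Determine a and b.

a = 2, b = -38

sd(S) = a·sd(W) (a > 0), so a = 37.2/18.6 = 2.
mean of S = a·mean of W + b, so b = 6 − 2·22 = -38.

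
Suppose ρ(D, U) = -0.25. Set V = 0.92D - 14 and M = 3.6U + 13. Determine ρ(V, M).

ρ(V, M) = -0.25

Linear rescalings preserve correlation up to sign; here the slopes 0.92 and 3.6 have the same sign, so ρ(V, M) = ρ(D, U) = -0.25.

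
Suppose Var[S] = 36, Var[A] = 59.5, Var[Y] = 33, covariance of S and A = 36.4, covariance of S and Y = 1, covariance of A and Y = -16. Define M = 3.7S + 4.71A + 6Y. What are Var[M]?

Var[M] = 3409.55955

Var[M] = a²·Var[S] + b²·Var[A] + c²·Var[Y] + 2ab·covariance of S and A + 2ac·covariance of S and Y + 2bc·covariance of A and Y, with a = 3.7, b = 4.71, c = 6.
= 492.84 + 1319.95395 + 1188 + 1268.6856 + 44.4 + (-904.32)
= 3409.55955.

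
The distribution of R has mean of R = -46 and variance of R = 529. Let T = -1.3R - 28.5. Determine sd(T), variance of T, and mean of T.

sd(T) = 29.9, variance of T = 894.01, mean of T = 31.3

T = -1.3R - 28.5 is linear with a = -1.3, b = -28.5.
sd(R) = √529 = 23.
sd(T) = |a|·sd(R) = |-1.3|·23 = 29.9.
variance of T = a²·variance of R = (-1.3)²·529 = 894.01 (the additive constant -28.5 does not affect variance).
mean of T = a·mean of R + b = (-1.3)·(-46) + (-28.5) = 31.3.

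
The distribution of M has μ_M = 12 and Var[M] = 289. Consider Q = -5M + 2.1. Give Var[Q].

Q = -5M + 2.1 is linear with a = -5, b = 2.1.
Var[Q] = a²·Var[M] = (-5)²·289 = 7225 (the additive constant 2.1 does not affect variance).

Var[Q] = 7225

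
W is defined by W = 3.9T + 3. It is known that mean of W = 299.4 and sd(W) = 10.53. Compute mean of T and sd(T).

mean of T = 76, sd(T) = 2.7

From W = 3.9T + 3: mean of W = a·mean of T + b, so mean of T = (mean of W − b)/a = (299.4 − 3)/3.9 = 76.
sd(W) = |a|·sd(T), so sd(T) = 10.53/|3.9| = 2.7.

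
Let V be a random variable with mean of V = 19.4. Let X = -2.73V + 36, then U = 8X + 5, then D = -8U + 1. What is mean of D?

mean of D = 1046.568

mean of X = (-2.73)·19.4 + 36 = -16.962.
mean of U = 8·(-16.962) + 5 = -130.696.
mean of D = (-8)·(-130.696) + 1 = 1046.568.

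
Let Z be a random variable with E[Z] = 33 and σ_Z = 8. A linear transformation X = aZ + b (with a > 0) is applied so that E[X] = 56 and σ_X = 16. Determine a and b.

σ_X = a·σ_Z (a > 0), so a = 16/8 = 2.
E[X] = a·E[Z] + b, so b = 56 − 2·33 = -10.

a = 2, b = -10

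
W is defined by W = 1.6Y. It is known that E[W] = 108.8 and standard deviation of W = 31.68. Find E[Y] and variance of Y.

E[Y] = 68, variance of Y = 392.04

From W = 1.6Y: E[W] = a·E[Y] + b, so E[Y] = (E[W] − b)/a = (108.8 − 0)/1.6 = 68.
variance of W = 31.68² = 1003.6224.
variance of W = a²·variance of Y, so variance of Y = 1003.6224/1.6² = 392.04.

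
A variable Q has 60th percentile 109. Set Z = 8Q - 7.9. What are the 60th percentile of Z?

Since a = 8 > 0 the transformation is increasing, so the 60th percentile of Z = a·(P_{60} of Q) + b = 8·109 + (-7.9) = 864.1.

60th percentile of Z = 864.1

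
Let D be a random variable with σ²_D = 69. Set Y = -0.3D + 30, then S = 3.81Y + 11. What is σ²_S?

σ²_Y = (-0.3)²·69 = 6.21.
σ²_S = 3.81²·6.21 = 90.144981.

σ²_S = 90.144981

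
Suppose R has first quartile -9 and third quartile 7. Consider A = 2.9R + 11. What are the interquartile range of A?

IQR of R = Q3 − Q1 = 7 − (-9) = 16.
Under A = aR + b, IQR(A) = |a|·IQR(R) = |2.9|·16 = 46.4 (shifts cancel; spread scales by |a|).

IQR(A) = 46.4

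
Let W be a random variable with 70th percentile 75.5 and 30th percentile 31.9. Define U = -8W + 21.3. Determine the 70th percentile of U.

70th percentile of U = -233.9

Since a = -8 < 0 the transformation is decreasing, reversing order: the 70th percentile of U corresponds to the 30th percentile of W.
So P_{70}(U) = a·P_{30}(W) + b = (-8)·31.9 + 21.3 = -233.9.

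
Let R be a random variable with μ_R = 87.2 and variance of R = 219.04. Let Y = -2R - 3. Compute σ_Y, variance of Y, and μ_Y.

Y = -2R - 3 is linear with a = -2, b = -3.
σ_R = √219.04 = 14.8.
σ_Y = |a|·σ_R = |-2|·14.8 = 29.6.
variance of Y = a²·variance of R = (-2)²·219.04 = 876.16 (the additive constant -3 does not affect variance).
μ_Y = a·μ_R + b = (-2)·87.2 + (-3) = -177.4.

σ_Y = 29.6, variance of Y = 876.16, μ_Y = -177.4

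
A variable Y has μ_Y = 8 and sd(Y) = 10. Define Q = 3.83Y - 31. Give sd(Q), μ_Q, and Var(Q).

Q = 3.83Y - 31 is linear with a = 3.83, b = -31.
sd(Q) = |a|·sd(Y) = |3.83|·10 = 38.3.
μ_Q = a·μ_Y + b = 3.83·8 + (-31) = -0.36.
Var(Y) = 10² = 100.
Var(Q) = a²·Var(Y) = 3.83²·100 = 1466.89 (the additive constant -31 does not affect variance).

sd(Q) = 38.3, μ_Q = -0.36, Var(Q) = 1466.89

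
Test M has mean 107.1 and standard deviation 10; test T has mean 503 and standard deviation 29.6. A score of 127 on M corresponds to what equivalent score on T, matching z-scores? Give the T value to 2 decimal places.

z = (127 − 107.1)/10 = 1.99.
T = 503 + z·29.6 = 503 + (127 − 107.1)·29.6/10 ≈ 561.90.

T = 561.90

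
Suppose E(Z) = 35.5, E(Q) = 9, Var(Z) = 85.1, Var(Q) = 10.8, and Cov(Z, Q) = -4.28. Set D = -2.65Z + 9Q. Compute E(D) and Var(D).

E(D) = (-2.65)·E(Z) + 9·E(Q) = (-2.65)·35.5 + 9·9 = -13.075.
Var(D) = a²·Var(Z) + b²·Var(Q) + 2ab·Cov(Z, Q) with a = -2.65, b = 9.
= (-2.65)²·85.1 + 9²·10.8 + 2·(-2.65)·9·(-4.28)
= 597.61475 + 874.8 + 204.156 = 1676.57075.

E(D) = -13.075, Var(D) = 1676.57075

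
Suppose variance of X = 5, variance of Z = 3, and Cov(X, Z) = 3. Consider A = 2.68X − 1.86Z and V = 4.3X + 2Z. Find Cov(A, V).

By bilinearity, Cov(A, V) = ac·variance of X + bd·variance of Z + (ad+bc)·Cov(X, Z), with a=2.68, b=-1.86, c=4.3, d=2.
ac·variance of X = 2.68·4.3·5 = 57.62
bd·variance of Z = (-1.86)·2·3 = -11.16
(ad+bc)·Cov(X, Z) = (-2.638)·3 = -7.914
Cov(A, V) = 57.62 + (-11.16) + (-7.914) = 38.546.

Cov(A, V) = 38.546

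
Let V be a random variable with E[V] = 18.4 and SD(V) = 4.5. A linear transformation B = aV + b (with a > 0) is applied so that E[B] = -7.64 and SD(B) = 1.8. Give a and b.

SD(B) = a·SD(V) (a > 0), so a = 1.8/4.5 = 0.4.
E[B] = a·E[V] + b, so b = -7.64 − 0.4·18.4 = -15.

a = 0.4, b = -15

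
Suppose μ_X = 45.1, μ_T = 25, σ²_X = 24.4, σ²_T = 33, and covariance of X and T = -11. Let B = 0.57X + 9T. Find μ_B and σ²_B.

μ_B = 0.57·μ_X + 9·μ_T = 0.57·45.1 + 9·25 = 250.707.
σ²_B = a²·σ²_X + b²·σ²_T + 2ab·covariance of X and T with a = 0.57, b = 9.
= 0.57²·24.4 + 9²·33 + 2·0.57·9·(-11)
= 7.92756 + 2673 + (-112.86) = 2568.06756.

μ_B = 250.707, σ²_B = 2568.06756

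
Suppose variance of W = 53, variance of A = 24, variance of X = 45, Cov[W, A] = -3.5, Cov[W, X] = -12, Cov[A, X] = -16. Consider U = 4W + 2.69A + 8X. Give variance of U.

variance of U = a²·variance of W + b²·variance of A + c²·variance of X + 2ab·Cov[W, A] + 2ac·Cov[W, X] + 2bc·Cov[A, X], with a = 4, b = 2.69, c = 8.
= 848 + 173.6664 + 2880 + (-75.32) + (-768) + (-688.64)
= 2369.7064.

variance of U = 2369.7064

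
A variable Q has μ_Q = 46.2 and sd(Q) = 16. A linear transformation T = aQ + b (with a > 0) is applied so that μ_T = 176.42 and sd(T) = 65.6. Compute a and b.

a = 4.1, b = -13

sd(T) = a·sd(Q) (a > 0), so a = 65.6/16 = 4.1.
μ_T = a·μ_Q + b, so b = 176.42 − 4.1·46.2 = -13.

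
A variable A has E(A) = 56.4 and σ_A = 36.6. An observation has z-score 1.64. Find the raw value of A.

A = E(A) + z·σ_A = 56.4 + 1.64·36.6 = 116.424.

A = 116.424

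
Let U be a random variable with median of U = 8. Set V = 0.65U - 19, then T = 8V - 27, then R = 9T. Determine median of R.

median of R = -1236.6

median of V = 0.65·8 + (-19) = -13.8.
median of T = 8·(-13.8) + (-27) = -137.4.
median of R = 9·(-137.4) = -1236.6.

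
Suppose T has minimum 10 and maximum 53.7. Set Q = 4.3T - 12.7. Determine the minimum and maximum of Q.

a = 4.3 > 0, so min(Q) = a·min(T)+b = 4.3·10 + (-12.7) = 30.3 and max(Q) = 4.3·53.7 + (-12.7) = 218.21.

min(Q) = 30.3, max(Q) = 218.21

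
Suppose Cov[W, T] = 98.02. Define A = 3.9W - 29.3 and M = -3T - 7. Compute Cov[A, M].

Cov[A, M] = a·c·Cov[W, T] = 3.9·(-3)·98.02 = -1146.834. Additive constants drop out.

Cov[A, M] = -1146.834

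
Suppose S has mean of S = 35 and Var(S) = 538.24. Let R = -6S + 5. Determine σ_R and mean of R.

σ_R = 139.2, mean of R = -205

R = -6S + 5 is linear with a = -6, b = 5.
σ_S = √538.24 = 23.2.
σ_R = |a|·σ_S = |-6|·23.2 = 139.2.
mean of R = a·mean of S + b = (-6)·35 + 5 = -205.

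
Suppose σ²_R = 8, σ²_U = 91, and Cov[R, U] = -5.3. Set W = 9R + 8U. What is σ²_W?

σ²_W = 5708.8

σ²_W = a²·σ²_R + b²·σ²_U + 2ab·Cov[R, U] with a = 9, b = 8.
= 9²·8 + 8²·91 + 2·9·8·(-5.3)
= 648 + 5824 + (-763.2) = 5708.8.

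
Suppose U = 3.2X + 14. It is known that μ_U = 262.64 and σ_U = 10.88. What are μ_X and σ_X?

μ_X = 77.7, σ_X = 3.4

From U = 3.2X + 14: μ_U = a·μ_X + b, so μ_X = (μ_U − b)/a = (262.64 − 14)/3.2 = 77.7.
σ_U = |a|·σ_X, so σ_X = 10.88/|3.2| = 3.4.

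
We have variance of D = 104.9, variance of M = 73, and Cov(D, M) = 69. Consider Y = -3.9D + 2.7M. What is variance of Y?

variance of Y = a²·variance of D + b²·variance of M + 2ab·Cov(D, M) with a = -3.9, b = 2.7.
= (-3.9)²·104.9 + 2.7²·73 + 2·(-3.9)·2.7·69
= 1595.529 + 532.17 + (-1453.14) = 674.559.

variance of Y = 674.559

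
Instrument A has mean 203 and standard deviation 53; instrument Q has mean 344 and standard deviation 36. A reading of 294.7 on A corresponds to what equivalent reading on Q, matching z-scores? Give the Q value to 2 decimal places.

Q = 406.29

z = (294.7 − 203)/53 ≈ 1.7302.
Q = 344 + z·36 = 344 + (294.7 − 203)·36/53 ≈ 406.29.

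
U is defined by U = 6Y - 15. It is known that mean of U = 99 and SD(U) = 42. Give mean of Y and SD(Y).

From U = 6Y - 15: mean of U = a·mean of Y + b, so mean of Y = (mean of U − b)/a = (99 − (-15))/6 = 19.
SD(U) = |a|·SD(Y), so SD(Y) = 42/|6| = 7.

mean of Y = 19, SD(Y) = 7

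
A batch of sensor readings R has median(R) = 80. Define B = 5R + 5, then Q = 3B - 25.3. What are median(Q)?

median(B) = 5·80 + 5 = 405.
median(Q) = 3·405 + (-25.3) = 1189.7.

median(Q) = 1189.7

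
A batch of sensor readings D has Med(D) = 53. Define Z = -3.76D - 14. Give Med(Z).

A linear map preserves order up to sign, so Med(Z) = a·Med(D) + b = (-3.76)·53 + (-14) = -213.28.

Med(Z) = -213.28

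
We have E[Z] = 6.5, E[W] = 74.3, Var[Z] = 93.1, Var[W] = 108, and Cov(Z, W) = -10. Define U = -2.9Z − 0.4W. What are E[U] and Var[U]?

E[U] = -48.57, Var[U] = 777.051

E[U] = (-2.9)·E[Z] + (-0.4)·E[W] = (-2.9)·6.5 + (-0.4)·74.3 = -48.57.
Var[U] = a²·Var[Z] + b²·Var[W] + 2ab·Cov(Z, W) with a = -2.9, b = -0.4.
= (-2.9)²·93.1 + (-0.4)²·108 + 2·(-2.9)·(-0.4)·(-10)
= 782.971 + 17.28 + (-23.2) = 777.051.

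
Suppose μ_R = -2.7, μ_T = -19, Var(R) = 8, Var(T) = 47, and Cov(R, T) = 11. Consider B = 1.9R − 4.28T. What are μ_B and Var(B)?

μ_B = 1.9·μ_R + (-4.28)·μ_T = 1.9·(-2.7) + (-4.28)·(-19) = 76.19.
Var(B) = a²·Var(R) + b²·Var(T) + 2ab·Cov(R, T) with a = 1.9, b = -4.28.
= 1.9²·8 + (-4.28)²·47 + 2·1.9·(-4.28)·11
= 28.88 + 860.9648 + (-178.904) = 710.9408.

μ_B = 76.19, Var(B) = 710.9408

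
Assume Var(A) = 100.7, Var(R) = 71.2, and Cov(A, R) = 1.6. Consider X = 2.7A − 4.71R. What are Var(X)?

Var(X) = a²·Var(A) + b²·Var(R) + 2ab·Cov(A, R) with a = 2.7, b = -4.71.
= 2.7²·100.7 + (-4.71)²·71.2 + 2·2.7·(-4.71)·1.6
= 734.103 + 1579.50792 + (-40.6944) = 2272.91652.

Var(X) = 2272.91652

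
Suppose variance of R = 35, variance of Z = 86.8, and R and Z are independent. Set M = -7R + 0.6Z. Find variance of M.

variance of M = a²·variance of R + b²·variance of Z + 2ab·Cov(R, Z) with a = -7, b = 0.6.
Independence gives Cov(R, Z) = 0.
= (-7)²·35 + 0.6²·86.8 + 2·(-7)·0.6·0
= 1715 + 31.248 + 0 = 1746.248.

variance of M = 1746.248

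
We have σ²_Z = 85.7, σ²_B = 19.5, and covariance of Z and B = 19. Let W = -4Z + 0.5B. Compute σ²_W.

σ²_W = 1300.075

σ²_W = a²·σ²_Z + b²·σ²_B + 2ab·covariance of Z and B with a = -4, b = 0.5.
= (-4)²·85.7 + 0.5²·19.5 + 2·(-4)·0.5·19
= 1371.2 + 4.875 + (-76) = 1300.075.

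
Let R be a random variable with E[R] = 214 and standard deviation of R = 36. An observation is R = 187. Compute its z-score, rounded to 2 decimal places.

z = (R − E[R]) / standard deviation of R = (187 − 214) / 36 = -0.75.

z = -0.75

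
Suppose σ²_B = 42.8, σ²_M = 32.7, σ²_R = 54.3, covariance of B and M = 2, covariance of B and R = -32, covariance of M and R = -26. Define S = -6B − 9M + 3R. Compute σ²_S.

σ²_S = a²·σ²_B + b²·σ²_M + c²·σ²_R + 2ab·covariance of B and M + 2ac·covariance of B and R + 2bc·covariance of M and R, with a = -6, b = -9, c = 3.
= 1540.8 + 2648.7 + 488.7 + 216 + 1152 + 1404
= 7450.2.

σ²_S = 7450.2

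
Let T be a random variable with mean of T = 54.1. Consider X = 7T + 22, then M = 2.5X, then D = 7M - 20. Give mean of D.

mean of X = 7·54.1 + 22 = 400.7.
mean of M = 2.5·400.7 = 1001.75.
mean of D = 7·1001.75 + (-20) = 6992.25.

mean of D = 6992.25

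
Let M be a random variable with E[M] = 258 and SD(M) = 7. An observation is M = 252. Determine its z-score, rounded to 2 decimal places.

z = (M − E[M]) / SD(M) = (252 − 258) / 7 ≈ -0.86.

z = -0.86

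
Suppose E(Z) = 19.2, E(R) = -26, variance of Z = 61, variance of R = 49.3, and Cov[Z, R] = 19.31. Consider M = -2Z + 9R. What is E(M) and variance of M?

E(M) = -272.4, variance of M = 3542.14

E(M) = (-2)·E(Z) + 9·E(R) = (-2)·19.2 + 9·(-26) = -272.4.
variance of M = a²·variance of Z + b²·variance of R + 2ab·Cov[Z, R] with a = -2, b = 9.
= (-2)²·61 + 9²·49.3 + 2·(-2)·9·19.31
= 244 + 3993.3 + (-695.16) = 3542.14.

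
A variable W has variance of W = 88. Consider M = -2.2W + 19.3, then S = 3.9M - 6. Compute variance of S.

variance of S = 6478.2432

variance of M = (-2.2)²·88 = 425.92.
variance of S = 3.9²·425.92 = 6478.2432.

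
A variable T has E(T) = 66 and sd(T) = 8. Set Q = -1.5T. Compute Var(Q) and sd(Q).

Var(Q) = 144, sd(Q) = 12

Q = -1.5T is linear with a = -1.5, b = 0.
Var(T) = 8² = 64.
Var(Q) = a²·Var(T) = (-1.5)²·64 = 144.
sd(Q) = |a|·sd(T) = |-1.5|·8 = 12.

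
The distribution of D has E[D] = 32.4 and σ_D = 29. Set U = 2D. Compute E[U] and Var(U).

U = 2D is linear with a = 2, b = 0.
E[U] = a·E[D] + b = 2·32.4 = 64.8.
Var(D) = 29² = 841.
Var(U) = a²·Var(D) = 2²·841 = 3364.

E[U] = 64.8, Var(U) = 3364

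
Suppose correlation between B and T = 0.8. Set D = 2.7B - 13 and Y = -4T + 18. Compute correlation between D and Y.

correlation between D and Y = -0.8

Linear rescalings preserve |correlation|; the slopes 2.7 and -4 have opposite signs, so the correlation flips sign: correlation between D and Y = −correlation between B and T = -0.8.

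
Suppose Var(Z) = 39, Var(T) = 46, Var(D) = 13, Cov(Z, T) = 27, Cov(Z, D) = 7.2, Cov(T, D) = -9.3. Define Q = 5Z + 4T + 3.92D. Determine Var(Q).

Var(Q) = a²·Var(Z) + b²·Var(T) + c²·Var(D) + 2ab·Cov(Z, T) + 2ac·Cov(Z, D) + 2bc·Cov(T, D), with a = 5, b = 4, c = 3.92.
= 975 + 736 + 199.7632 + 1080 + 282.24 + (-291.648)
= 2981.3552.

Var(Q) = 2981.3552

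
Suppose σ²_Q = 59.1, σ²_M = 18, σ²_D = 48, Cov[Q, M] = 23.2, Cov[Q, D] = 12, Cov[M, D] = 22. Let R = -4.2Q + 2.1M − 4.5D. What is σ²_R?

σ²_R = a²·σ²_Q + b²·σ²_M + c²·σ²_D + 2ab·Cov[Q, M] + 2ac·Cov[Q, D] + 2bc·Cov[M, D], with a = -4.2, b = 2.1, c = -4.5.
= 1042.524 + 79.38 + 972 + (-409.248) + 453.6 + (-415.8)
= 1722.456.

σ²_R = 1722.456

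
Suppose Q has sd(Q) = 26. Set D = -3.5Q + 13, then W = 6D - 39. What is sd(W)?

sd(W) = 546

sd(D) = |-3.5|·26 = 91.
sd(W) = |6|·91 = 546.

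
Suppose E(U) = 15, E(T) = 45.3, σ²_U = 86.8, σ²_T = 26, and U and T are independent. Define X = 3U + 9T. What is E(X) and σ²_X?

E(X) = 452.7, σ²_X = 2887.2

E(X) = 3·E(U) + 9·E(T) = 3·15 + 9·45.3 = 452.7.
σ²_X = a²·σ²_U + b²·σ²_T + 2ab·Cov[U, T] with a = 3, b = 9.
Independence gives Cov[U, T] = 0.
= 3²·86.8 + 9²·26 + 2·3·9·0
= 781.2 + 2106 + 0 = 2887.2.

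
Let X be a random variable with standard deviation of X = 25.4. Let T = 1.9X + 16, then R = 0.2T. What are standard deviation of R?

standard deviation of R = 9.652

standard deviation of T = |1.9|·25.4 = 48.26.
standard deviation of R = |0.2|·48.26 = 9.652.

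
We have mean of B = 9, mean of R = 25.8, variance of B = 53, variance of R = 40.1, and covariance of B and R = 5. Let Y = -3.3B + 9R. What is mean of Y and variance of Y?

mean of Y = 202.5, variance of Y = 3528.27

mean of Y = (-3.3)·mean of B + 9·mean of R = (-3.3)·9 + 9·25.8 = 202.5.
variance of Y = a²·variance of B + b²·variance of R + 2ab·covariance of B and R with a = -3.3, b = 9.
= (-3.3)²·53 + 9²·40.1 + 2·(-3.3)·9·5
= 577.17 + 3248.1 + (-297) = 3528.27.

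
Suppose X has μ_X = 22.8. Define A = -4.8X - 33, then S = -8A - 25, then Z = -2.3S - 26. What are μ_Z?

μ_Z = -2589.396

μ_A = (-4.8)·22.8 + (-33) = -142.44.
μ_S = (-8)·(-142.44) + (-25) = 1114.52.
μ_Z = (-2.3)·1114.52 + (-26) = -2589.396.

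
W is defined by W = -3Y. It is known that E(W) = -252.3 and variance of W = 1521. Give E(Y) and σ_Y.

E(Y) = 84.1, σ_Y = 13

From W = -3Y: E(W) = a·E(Y) + b, so E(Y) = (E(W) − b)/a = (-252.3 − 0)/(-3) = 84.1.
σ_W = √1521 = 39.
σ_W = |a|·σ_Y, so σ_Y = 39/|-3| = 13.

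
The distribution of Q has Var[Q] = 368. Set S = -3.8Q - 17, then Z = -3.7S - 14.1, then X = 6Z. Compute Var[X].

Var[X] = 2618912.3328

Var[S] = (-3.8)²·368 = 5313.92.
Var[Z] = (-3.7)²·5313.92 = 72747.5648.
Var[X] = 6²·72747.5648 = 2618912.3328.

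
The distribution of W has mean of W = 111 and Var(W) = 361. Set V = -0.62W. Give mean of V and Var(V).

V = -0.62W is linear with a = -0.62, b = 0.
mean of V = a·mean of W + b = (-0.62)·111 = -68.82.
Var(V) = a²·Var(W) = (-0.62)²·361 = 138.7684.

mean of V = -68.82, Var(V) = 138.7684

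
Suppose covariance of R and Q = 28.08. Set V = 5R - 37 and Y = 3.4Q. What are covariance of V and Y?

covariance of V and Y = 477.36

covariance of V and Y = a·c·covariance of R and Q = 5·3.4·28.08 = 477.36. Additive constants drop out.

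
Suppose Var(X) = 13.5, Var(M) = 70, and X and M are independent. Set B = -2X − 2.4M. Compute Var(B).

Var(B) = a²·Var(X) + b²·Var(M) + 2ab·Cov(X, M) with a = -2, b = -2.4.
Independence gives Cov(X, M) = 0.
= (-2)²·13.5 + (-2.4)²·70 + 2·(-2)·(-2.4)·0
= 54 + 403.2 + 0 = 457.2.

Var(B) = 457.2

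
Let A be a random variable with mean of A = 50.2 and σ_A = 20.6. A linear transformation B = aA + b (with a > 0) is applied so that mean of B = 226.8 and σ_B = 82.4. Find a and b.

σ_B = a·σ_A (a > 0), so a = 82.4/20.6 = 4.
mean of B = a·mean of A + b, so b = 226.8 − 4·50.2 = 26.

a = 4, b = 26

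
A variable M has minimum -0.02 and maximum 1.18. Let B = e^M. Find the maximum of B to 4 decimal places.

e^M is increasing on this domain, so max(B) comes from max(M) = 1.18: max(B) = exp(1.18) ≈ 3.2544.

max(B) = 3.2544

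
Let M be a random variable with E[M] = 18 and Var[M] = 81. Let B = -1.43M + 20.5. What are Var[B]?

B = -1.43M + 20.5 is linear with a = -1.43, b = 20.5.
Var[B] = a²·Var[M] = (-1.43)²·81 = 165.6369 (the additive constant 20.5 does not affect variance).

Var[B] = 165.6369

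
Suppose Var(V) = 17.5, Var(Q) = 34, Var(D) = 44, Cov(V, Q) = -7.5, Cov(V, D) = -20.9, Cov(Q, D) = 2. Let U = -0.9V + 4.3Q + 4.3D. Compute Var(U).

Var(U) = a²·Var(V) + b²·Var(Q) + c²·Var(D) + 2ab·Cov(V, Q) + 2ac·Cov(V, D) + 2bc·Cov(Q, D), with a = -0.9, b = 4.3, c = 4.3.
= 14.175 + 628.66 + 813.56 + 58.05 + 161.766 + 73.96
= 1750.171.

Var(U) = 1750.171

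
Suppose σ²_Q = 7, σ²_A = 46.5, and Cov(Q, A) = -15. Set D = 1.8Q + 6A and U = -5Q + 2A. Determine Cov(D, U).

By bilinearity, Cov(D, U) = ac·σ²_Q + bd·σ²_A + (ad+bc)·Cov(Q, A), with a=1.8, b=6, c=-5, d=2.
ac·σ²_Q = 1.8·(-5)·7 = -63
bd·σ²_A = 6·2·46.5 = 558
(ad+bc)·Cov(Q, A) = (-26.4)·(-15) = 396
Cov(D, U) = -63 + 558 + 396 = 891.

Cov(D, U) = 891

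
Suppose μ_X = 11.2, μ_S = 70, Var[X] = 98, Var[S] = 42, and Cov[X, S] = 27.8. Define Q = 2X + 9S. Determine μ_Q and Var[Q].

μ_Q = 2·μ_X + 9·μ_S = 2·11.2 + 9·70 = 652.4.
Var[Q] = a²·Var[X] + b²·Var[S] + 2ab·Cov[X, S] with a = 2, b = 9.
= 2²·98 + 9²·42 + 2·2·9·27.8
= 392 + 3402 + 1000.8 = 4794.8.

μ_Q = 652.4, Var[Q] = 4794.8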